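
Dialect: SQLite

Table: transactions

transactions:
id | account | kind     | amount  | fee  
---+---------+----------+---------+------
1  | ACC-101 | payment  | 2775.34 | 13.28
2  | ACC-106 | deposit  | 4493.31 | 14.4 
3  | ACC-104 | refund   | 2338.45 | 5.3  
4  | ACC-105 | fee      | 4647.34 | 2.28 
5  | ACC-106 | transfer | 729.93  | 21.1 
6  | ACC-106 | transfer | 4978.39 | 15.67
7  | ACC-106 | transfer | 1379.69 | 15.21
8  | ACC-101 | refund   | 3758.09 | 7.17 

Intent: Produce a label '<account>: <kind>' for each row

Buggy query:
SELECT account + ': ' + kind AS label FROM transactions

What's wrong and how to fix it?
Bug: '+' is numeric addition; on text columns SQLite converts them to 0 instead of concatenating

Fix: Replace + with || to concatenate text

Corrected query:
SELECT account || ': ' || kind AS label FROM transactions

Result:
label            
-----------------
ACC-101: payment 
ACC-106: deposit 
ACC-104: refund  
ACC-105: fee     
ACC-106: transfer
ACC-106: transfer
ACC-106: transfer
ACC-101: refund  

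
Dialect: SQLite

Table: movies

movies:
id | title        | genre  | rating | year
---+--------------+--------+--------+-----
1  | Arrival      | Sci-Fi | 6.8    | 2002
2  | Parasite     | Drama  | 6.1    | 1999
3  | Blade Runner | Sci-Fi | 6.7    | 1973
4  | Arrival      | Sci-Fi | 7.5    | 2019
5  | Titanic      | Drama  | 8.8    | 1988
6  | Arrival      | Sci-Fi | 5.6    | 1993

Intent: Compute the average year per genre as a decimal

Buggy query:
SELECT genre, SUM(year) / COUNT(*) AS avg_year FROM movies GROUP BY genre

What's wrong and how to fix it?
Bug: Both operands are integers, so '/' performs integer division and truncates

Fix: Multiply by 1.0 (or CAST to REAL) to force floating-point division

Corrected query:
SELECT genre, SUM(year) * 1.0 / COUNT(*) AS avg_year FROM movies GROUP BY genre

Result:
genre  | avg_year
-------+---------
Drama  | 1993.5  
Sci-Fi | 1996.75 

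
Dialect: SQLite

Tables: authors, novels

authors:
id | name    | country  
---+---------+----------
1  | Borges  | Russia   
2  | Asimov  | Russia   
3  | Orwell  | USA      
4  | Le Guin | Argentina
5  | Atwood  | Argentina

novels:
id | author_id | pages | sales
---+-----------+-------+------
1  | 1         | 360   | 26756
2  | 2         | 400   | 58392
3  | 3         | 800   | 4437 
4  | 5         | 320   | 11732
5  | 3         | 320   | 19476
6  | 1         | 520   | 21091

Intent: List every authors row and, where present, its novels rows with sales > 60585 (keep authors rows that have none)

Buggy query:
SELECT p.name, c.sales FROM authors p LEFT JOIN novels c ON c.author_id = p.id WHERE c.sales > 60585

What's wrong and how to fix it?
Bug: Filtering c.sales in WHERE discards the NULL rows produced by LEFT JOIN, turning it into an inner join

Fix: Move the right-table condition into the ON clause so unmatched parents are kept

Corrected query:
SELECT p.name, c.sales FROM authors p LEFT JOIN novels c ON c.author_id = p.id AND c.sales > 60585

Result:
name    | sales
--------+------
Borges  | NULL 
Asimov  | NULL 
Orwell  | NULL 
Le Guin | NULL 
Atwood  | NULL 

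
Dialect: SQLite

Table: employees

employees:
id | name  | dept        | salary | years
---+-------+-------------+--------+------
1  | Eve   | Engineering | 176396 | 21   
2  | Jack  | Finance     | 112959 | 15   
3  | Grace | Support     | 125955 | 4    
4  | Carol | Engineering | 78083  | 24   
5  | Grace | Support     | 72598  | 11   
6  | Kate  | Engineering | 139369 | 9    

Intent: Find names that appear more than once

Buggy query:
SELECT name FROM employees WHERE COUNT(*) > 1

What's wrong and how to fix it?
Bug: WHERE can't reference COUNT(*); aggregates are computed after WHERE

Fix: Group first, then use HAVING for the count condition

Corrected query:
SELECT name FROM employees GROUP BY name HAVING COUNT(*) > 1

Result:
name 
-----
Grace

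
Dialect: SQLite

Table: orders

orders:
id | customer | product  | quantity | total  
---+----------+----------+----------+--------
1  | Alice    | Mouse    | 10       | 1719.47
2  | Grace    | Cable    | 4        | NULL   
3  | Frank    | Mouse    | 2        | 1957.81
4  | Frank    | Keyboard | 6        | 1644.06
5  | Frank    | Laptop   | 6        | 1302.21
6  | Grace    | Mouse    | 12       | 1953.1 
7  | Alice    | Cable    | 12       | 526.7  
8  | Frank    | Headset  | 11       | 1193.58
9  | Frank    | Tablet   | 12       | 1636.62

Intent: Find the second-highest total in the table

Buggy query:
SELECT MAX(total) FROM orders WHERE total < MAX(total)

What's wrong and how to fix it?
Bug: The inner MAX is an aggregate inside WHERE, which is not allowed

Fix: Put the inner MAX in a scalar subquery

Corrected query:
SELECT MAX(total) FROM orders WHERE total < (SELECT MAX(total) FROM orders)

Result:
MAX(total)
----------
1953.1    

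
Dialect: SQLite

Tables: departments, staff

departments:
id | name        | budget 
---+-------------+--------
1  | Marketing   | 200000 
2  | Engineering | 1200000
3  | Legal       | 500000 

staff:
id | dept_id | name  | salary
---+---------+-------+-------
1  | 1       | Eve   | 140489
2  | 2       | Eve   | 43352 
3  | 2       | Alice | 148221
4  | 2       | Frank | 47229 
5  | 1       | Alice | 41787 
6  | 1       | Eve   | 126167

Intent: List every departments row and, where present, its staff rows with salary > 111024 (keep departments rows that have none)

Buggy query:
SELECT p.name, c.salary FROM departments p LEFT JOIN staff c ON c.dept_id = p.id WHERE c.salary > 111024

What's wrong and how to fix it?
Bug: Filtering c.salary in WHERE discards the NULL rows produced by LEFT JOIN, turning it into an inner join

Fix: Put 'c.salary > 111024' in the JOIN's ON clause instead of WHERE

Corrected query:
SELECT p.name, c.salary FROM departments p LEFT JOIN staff c ON c.dept_id = p.id AND c.salary > 111024

Result:
name        | salary
------------+-------
Marketing   | 126167
Marketing   | 140489
Engineering | 148221
Legal       | NULL  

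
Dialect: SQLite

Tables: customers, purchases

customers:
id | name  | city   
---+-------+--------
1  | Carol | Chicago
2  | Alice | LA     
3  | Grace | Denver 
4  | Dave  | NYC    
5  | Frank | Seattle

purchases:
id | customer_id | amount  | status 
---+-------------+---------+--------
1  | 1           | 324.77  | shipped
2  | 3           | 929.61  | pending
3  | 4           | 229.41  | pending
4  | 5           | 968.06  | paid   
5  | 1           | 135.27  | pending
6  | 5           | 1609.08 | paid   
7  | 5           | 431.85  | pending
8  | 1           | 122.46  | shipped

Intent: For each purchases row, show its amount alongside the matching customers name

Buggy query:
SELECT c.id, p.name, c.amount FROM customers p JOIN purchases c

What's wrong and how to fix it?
Bug: Missing join condition: each purchases row is matched to all customers rows instead of just its own

Fix: Add ON c.customer_id = p.id to the JOIN

Corrected query:
SELECT c.id, p.name, c.amount FROM customers p JOIN purchases c ON c.customer_id = p.id

Result:
id | name  | amount 
---+-------+--------
1  | Carol | 324.77 
2  | Grace | 929.61 
3  | Dave  | 229.41 
4  | Frank | 968.06 
5  | Carol | 135.27 
6  | Frank | 1609.08
7  | Frank | 431.85 
8  | Carol | 122.46 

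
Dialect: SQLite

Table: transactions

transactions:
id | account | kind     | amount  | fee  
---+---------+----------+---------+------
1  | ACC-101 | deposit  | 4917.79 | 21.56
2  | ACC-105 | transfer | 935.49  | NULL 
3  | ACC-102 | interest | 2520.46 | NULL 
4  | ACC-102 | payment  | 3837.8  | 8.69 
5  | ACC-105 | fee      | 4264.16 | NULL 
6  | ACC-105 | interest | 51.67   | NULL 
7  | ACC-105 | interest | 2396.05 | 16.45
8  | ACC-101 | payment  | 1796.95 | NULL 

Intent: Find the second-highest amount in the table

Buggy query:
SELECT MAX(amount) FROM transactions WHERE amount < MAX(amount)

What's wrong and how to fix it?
Bug: MAX(amount) on the right of the comparison is an aggregate-in-WHERE error

Fix: Put the inner MAX in a scalar subquery

Corrected query:
SELECT MAX(amount) FROM transactions WHERE amount < (SELECT MAX(amount) FROM transactions)

Result:
MAX(amount)
-----------
4264.16    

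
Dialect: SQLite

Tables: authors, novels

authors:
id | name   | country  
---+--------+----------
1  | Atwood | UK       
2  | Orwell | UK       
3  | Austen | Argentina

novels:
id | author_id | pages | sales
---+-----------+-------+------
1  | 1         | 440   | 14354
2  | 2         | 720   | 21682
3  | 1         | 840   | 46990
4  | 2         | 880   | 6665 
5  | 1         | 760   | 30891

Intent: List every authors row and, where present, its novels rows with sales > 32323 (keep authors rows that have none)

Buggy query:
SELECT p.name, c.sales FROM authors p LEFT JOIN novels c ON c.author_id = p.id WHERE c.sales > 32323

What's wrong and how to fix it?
Bug: Filtering c.sales in WHERE discards the NULL rows produced by LEFT JOIN, turning it into an inner join

Fix: Put 'c.sales > 32323' in the JOIN's ON clause instead of WHERE

Corrected query:
SELECT p.name, c.sales FROM authors p LEFT JOIN novels c ON c.author_id = p.id AND c.sales > 32323

Result:
name   | sales
-------+------
Atwood | 46990
Orwell | NULL 
Austen | NULL 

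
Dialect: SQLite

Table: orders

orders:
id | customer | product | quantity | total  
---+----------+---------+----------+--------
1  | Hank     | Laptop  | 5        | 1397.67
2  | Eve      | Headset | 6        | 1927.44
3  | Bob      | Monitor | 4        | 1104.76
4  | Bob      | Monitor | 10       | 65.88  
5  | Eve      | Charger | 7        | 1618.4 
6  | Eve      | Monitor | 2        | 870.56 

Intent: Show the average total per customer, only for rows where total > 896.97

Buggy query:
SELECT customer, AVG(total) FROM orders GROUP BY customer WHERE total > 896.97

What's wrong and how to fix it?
Bug: Row-level WHERE must come before GROUP BY in the clause order

Fix: Move the WHERE clause before GROUP BY

Corrected query:
SELECT customer, AVG(total) FROM orders WHERE total > 896.97 GROUP BY customer

Result:
customer | AVG(total)
---------+-----------
Bob      | 1104.76   
Eve      | 1772.92   
Hank     | 1397.67   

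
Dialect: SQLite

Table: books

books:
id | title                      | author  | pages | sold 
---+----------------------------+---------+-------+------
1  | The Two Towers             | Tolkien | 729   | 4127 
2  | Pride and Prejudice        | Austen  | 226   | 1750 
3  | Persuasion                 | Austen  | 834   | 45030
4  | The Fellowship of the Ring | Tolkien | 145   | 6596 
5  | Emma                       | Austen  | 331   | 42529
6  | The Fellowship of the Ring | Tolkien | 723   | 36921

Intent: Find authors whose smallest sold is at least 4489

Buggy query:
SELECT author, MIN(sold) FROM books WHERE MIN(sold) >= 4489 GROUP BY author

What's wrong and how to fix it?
Bug: Aggregates like MIN are computed per group after WHERE runs

Fix: Use HAVING for the per-group MIN condition

Corrected query:
SELECT author, MIN(sold) FROM books GROUP BY author HAVING MIN(sold) >= 4489

Result:
(no rows)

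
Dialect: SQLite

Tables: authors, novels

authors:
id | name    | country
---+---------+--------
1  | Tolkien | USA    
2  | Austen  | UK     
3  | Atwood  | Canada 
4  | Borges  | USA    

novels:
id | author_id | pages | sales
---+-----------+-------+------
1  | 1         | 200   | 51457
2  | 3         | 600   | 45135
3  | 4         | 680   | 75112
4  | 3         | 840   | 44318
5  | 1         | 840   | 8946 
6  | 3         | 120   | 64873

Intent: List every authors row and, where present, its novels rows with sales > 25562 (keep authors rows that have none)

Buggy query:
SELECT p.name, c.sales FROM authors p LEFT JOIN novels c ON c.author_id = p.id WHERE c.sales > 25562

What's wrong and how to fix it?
Bug: A WHERE condition on the right-hand table after LEFT JOIN drops unmatched parents

Fix: Move the right-table condition into the ON clause so unmatched parents are kept

Corrected query:
SELECT p.name, c.sales FROM authors p LEFT JOIN novels c ON c.author_id = p.id AND c.sales > 25562

Result:
name    | sales
--------+------
Tolkien | 51457
Austen  | NULL 
Atwood  | 44318
Atwood  | 45135
Atwood  | 64873
Borges  | 75112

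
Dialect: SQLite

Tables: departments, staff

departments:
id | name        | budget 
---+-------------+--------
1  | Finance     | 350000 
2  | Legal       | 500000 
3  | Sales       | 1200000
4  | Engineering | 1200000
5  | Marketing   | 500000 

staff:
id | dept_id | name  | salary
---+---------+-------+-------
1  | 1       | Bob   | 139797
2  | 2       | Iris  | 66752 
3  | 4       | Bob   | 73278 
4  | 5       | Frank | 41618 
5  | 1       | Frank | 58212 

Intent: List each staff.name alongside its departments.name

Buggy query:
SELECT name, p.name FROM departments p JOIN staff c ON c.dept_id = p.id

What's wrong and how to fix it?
Bug: 'name' exists in both joined tables, so the database can't tell which one is meant

Fix: Prefix ambiguous columns with the table alias

Corrected query:
SELECT c.name, p.name FROM departments p JOIN staff c ON c.dept_id = p.id

Result:
name  | name       
------+------------
Bob   | Finance    
Iris  | Legal      
Bob   | Engineering
Frank | Marketing  
Frank | Finance    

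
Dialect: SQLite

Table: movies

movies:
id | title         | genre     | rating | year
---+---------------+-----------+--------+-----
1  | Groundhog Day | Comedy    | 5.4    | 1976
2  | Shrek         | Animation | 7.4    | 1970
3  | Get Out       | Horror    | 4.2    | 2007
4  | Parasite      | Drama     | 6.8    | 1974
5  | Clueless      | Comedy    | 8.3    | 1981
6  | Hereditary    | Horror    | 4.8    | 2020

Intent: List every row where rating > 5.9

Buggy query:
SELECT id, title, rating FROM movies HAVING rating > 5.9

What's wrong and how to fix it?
Bug: This is a non-aggregate query (no GROUP BY, no aggregates), so in SQLite the HAVING clause is invalid here; a row-level condition belongs in WHERE

Fix: Use WHERE for row-level filtering

Corrected query:
SELECT id, title, rating FROM movies WHERE rating > 5.9

Result:
id | title    | rating
---+----------+-------
2  | Shrek    | 7.4   
4  | Parasite | 6.8   
5  | Clueless | 8.3   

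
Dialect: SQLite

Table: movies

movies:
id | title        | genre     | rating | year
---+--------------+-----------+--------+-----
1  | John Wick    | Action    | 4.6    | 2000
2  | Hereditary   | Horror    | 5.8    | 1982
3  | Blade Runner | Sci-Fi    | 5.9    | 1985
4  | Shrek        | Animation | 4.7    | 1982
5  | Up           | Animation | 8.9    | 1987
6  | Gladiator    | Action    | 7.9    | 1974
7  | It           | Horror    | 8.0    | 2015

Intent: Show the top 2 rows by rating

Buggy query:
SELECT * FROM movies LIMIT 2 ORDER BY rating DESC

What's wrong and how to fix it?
Bug: LIMIT must come after ORDER BY

Fix: Swap the clauses: ORDER BY first, then LIMIT

Corrected query:
SELECT * FROM movies ORDER BY rating DESC LIMIT 2

Result:
id | title | genre     | rating | year
---+-------+-----------+--------+-----
5  | Up    | Animation | 8.9    | 1987
7  | It    | Horror    | 8      | 2015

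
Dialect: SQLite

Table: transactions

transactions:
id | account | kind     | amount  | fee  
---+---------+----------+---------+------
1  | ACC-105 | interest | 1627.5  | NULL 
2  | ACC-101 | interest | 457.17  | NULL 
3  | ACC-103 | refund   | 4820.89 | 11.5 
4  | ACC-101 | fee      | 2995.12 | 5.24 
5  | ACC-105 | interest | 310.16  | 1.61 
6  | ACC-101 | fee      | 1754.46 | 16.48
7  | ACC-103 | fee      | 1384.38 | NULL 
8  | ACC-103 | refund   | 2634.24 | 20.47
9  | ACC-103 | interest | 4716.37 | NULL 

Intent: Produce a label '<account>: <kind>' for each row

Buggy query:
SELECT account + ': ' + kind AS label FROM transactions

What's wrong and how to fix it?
Bug: '+' is numeric addition; on text columns SQLite converts them to 0 instead of concatenating

Fix: Use the || operator for string concatenation

Corrected query:
SELECT account || ': ' || kind AS label FROM transactions

Result:
label            
-----------------
ACC-105: interest
ACC-101: interest
ACC-103: refund  
ACC-101: fee     
ACC-105: interest
ACC-101: fee     
ACC-103: fee     
ACC-103: refund  
ACC-103: interest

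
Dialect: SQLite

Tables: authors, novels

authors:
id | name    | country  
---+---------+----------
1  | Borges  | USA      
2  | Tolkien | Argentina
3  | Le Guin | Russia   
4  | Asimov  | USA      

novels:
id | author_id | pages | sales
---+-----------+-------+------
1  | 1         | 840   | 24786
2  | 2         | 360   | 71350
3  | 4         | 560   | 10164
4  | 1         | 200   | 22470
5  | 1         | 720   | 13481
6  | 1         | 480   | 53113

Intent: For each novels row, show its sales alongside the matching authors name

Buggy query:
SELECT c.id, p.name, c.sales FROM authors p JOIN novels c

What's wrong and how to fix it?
Bug: Missing join condition: each novels row is matched to all authors rows instead of just its own

Fix: Specify the join condition linking the foreign key to the parent id

Corrected query:
SELECT c.id, p.name, c.sales FROM authors p JOIN novels c ON c.author_id = p.id

Result:
id | name    | sales
---+---------+------
1  | Borges  | 24786
2  | Tolkien | 71350
3  | Asimov  | 10164
4  | Borges  | 22470
5  | Borges  | 13481
6  | Borges  | 53113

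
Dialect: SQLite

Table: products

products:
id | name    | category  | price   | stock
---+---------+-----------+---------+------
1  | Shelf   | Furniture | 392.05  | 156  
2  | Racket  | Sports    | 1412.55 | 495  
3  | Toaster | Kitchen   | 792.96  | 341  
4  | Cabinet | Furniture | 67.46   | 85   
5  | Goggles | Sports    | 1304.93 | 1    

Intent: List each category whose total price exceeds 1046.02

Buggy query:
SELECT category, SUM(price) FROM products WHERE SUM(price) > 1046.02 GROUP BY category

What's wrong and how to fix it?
Bug: Aggregate functions cannot appear in a WHERE clause

Fix: Use HAVING (which filters groups after aggregation) instead of WHERE

Corrected query:
SELECT category, SUM(price) FROM products GROUP BY category HAVING SUM(price) > 1046.02

Result:
category | SUM(price)
---------+-----------
Sports   | 2717.48   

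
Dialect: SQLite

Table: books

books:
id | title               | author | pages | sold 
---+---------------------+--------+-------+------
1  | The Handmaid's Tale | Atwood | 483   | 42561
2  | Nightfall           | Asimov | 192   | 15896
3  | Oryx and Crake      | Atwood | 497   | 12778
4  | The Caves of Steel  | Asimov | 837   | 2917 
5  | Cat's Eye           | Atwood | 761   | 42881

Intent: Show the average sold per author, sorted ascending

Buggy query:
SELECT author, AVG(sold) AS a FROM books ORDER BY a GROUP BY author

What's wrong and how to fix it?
Bug: ORDER BY appears before GROUP BY; SQL clause order requires GROUP BY first

Fix: Reorder: SELECT … FROM … GROUP BY … ORDER BY …

Corrected query:
SELECT author, AVG(sold) AS a FROM books GROUP BY author ORDER BY a

Result:
author | a     
-------+-------
Asimov | 9406.5
Atwood | 32740 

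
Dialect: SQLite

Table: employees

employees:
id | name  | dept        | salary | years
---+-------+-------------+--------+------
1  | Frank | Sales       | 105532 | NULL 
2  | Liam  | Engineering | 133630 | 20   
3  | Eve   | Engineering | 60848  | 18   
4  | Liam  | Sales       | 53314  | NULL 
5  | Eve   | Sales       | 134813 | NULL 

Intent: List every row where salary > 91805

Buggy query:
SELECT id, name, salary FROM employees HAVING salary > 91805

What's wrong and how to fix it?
Bug: HAVING filters the output of aggregation, but this query has no GROUP BY and no aggregate functions, so SQLite rejects it (HAVING clause on a non-aggregate query); the condition here is per row

Fix: Use WHERE for row-level filtering

Corrected query:
SELECT id, name, salary FROM employees WHERE salary > 91805

Result:
id | name  | salary
---+-------+-------
1  | Frank | 105532
2  | Liam  | 133630
5  | Eve   | 134813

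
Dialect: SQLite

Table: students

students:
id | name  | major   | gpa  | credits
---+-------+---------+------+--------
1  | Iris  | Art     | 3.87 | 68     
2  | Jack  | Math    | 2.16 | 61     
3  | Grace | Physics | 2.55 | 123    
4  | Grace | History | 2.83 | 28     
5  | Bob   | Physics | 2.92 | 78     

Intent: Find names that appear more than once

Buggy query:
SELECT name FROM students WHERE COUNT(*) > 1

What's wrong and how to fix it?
Bug: COUNT(*) is an aggregate and cannot be used in WHERE

Fix: GROUP BY name, then filter groups with HAVING COUNT(*) > 1

Corrected query:
SELECT name FROM students GROUP BY name HAVING COUNT(*) > 1

Result:
name 
-----
Grace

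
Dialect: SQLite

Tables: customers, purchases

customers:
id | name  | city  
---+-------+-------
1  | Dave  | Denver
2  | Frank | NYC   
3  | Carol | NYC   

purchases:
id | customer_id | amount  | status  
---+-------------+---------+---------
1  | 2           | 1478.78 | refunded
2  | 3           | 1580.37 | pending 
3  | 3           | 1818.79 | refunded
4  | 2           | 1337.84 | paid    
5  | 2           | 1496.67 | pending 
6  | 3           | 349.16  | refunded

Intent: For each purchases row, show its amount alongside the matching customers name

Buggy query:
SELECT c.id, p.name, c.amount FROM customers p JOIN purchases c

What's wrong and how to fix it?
Bug: Missing join condition: each purchases row is matched to all customers rows instead of just its own

Fix: Add ON c.customer_id = p.id to the JOIN

Corrected query:
SELECT c.id, p.name, c.amount FROM customers p JOIN purchases c ON c.customer_id = p.id

Result:
id | name  | amount 
---+-------+--------
1  | Frank | 1478.78
2  | Carol | 1580.37
3  | Carol | 1818.79
4  | Frank | 1337.84
5  | Frank | 1496.67
6  | Carol | 349.16 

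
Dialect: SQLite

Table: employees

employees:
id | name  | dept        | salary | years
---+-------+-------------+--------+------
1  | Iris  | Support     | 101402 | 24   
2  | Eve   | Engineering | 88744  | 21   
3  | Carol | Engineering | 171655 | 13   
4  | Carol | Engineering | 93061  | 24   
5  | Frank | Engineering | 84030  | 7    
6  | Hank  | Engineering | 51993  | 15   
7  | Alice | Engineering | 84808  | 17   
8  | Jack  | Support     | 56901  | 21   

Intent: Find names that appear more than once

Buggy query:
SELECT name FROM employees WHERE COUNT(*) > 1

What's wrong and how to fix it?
Bug: COUNT(*) is an aggregate and cannot be used in WHERE

Fix: Group first, then use HAVING for the count condition

Corrected query:
SELECT name FROM employees GROUP BY name HAVING COUNT(*) > 1

Result:
name 
-----
Carol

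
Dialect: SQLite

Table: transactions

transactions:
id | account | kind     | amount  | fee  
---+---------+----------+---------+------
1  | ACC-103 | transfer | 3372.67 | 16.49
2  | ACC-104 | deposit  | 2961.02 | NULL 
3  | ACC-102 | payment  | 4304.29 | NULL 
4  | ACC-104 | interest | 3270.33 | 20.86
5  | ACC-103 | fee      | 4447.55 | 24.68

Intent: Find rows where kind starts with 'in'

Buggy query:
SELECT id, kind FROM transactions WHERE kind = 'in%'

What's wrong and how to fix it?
Bug: '=' compares the literal string including the % character; pattern matching needs LIKE

Fix: Replace '=' with LIKE so 'in%' is treated as a pattern

Corrected query:
SELECT id, kind FROM transactions WHERE kind LIKE 'in%'

Result:
id | kind    
---+---------
4  | interest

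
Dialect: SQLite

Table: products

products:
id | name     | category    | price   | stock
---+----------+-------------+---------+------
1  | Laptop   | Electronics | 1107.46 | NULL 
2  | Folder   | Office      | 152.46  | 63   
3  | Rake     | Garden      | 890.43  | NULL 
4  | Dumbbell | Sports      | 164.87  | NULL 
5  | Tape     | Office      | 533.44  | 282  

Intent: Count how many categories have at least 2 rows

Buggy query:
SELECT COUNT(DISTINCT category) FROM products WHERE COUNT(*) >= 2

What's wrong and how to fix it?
Bug: COUNT(*) cannot appear in WHERE; the per-group count doesn't exist yet

Fix: Group first with HAVING COUNT(*) >= 2, then COUNT the resulting groups

Corrected query:
SELECT COUNT(*) FROM (SELECT category FROM products GROUP BY category HAVING COUNT(*) >= 2)

Result:
COUNT(*)
--------
1       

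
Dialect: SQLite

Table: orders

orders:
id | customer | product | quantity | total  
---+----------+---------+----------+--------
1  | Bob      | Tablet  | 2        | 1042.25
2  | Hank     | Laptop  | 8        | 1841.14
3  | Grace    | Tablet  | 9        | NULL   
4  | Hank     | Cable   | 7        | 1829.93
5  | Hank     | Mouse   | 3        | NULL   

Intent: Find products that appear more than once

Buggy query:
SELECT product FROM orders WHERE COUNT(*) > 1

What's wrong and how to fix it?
Bug: WHERE can't reference COUNT(*); aggregates are computed after WHERE

Fix: GROUP BY product, then filter groups with HAVING COUNT(*) > 1

Corrected query:
SELECT product FROM orders GROUP BY product HAVING COUNT(*) > 1

Result:
product
-------
Tablet 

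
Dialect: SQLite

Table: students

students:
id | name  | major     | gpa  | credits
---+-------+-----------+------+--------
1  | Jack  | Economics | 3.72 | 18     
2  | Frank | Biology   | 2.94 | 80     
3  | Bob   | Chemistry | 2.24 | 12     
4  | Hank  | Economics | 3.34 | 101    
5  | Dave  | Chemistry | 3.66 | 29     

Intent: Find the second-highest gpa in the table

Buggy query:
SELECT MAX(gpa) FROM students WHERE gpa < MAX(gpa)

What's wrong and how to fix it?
Bug: MAX(gpa) on the right of the comparison is an aggregate-in-WHERE error

Fix: Put the inner MAX in a scalar subquery

Corrected query:
SELECT MAX(gpa) FROM students WHERE gpa < (SELECT MAX(gpa) FROM students)

Result:
MAX(gpa)
--------
3.66    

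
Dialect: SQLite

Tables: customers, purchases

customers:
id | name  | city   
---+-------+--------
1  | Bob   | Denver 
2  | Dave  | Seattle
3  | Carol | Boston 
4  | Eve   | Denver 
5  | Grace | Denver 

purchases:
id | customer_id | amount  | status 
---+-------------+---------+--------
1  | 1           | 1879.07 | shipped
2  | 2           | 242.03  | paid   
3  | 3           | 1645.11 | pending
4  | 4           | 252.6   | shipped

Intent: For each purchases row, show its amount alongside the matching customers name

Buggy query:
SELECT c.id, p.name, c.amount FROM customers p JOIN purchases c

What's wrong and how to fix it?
Bug: JOIN with no ON clause produces a cartesian product; every purchases row pairs with every customers row

Fix: Specify the join condition linking the foreign key to the parent id

Corrected query:
SELECT c.id, p.name, c.amount FROM customers p JOIN purchases c ON c.customer_id = p.id

Result:
id | name  | amount 
---+-------+--------
1  | Bob   | 1879.07
2  | Dave  | 242.03 
3  | Carol | 1645.11
4  | Eve   | 252.6  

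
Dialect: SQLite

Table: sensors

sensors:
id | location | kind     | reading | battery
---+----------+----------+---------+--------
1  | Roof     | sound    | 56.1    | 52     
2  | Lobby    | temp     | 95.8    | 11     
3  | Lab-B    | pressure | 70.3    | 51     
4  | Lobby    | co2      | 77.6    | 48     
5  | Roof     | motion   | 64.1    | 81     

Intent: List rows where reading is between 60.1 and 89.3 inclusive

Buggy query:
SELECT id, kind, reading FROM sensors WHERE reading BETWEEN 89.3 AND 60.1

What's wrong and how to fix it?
Bug: BETWEEN expects the lower bound first; with 89.3 AND 60.1 the range is empty

Fix: Swap the bounds so the smaller value comes first

Corrected query:
SELECT id, kind, reading FROM sensors WHERE reading BETWEEN 60.1 AND 89.3

Result:
id | kind     | reading
---+----------+--------
3  | pressure | 70.3   
4  | co2      | 77.6   
5  | motion   | 64.1   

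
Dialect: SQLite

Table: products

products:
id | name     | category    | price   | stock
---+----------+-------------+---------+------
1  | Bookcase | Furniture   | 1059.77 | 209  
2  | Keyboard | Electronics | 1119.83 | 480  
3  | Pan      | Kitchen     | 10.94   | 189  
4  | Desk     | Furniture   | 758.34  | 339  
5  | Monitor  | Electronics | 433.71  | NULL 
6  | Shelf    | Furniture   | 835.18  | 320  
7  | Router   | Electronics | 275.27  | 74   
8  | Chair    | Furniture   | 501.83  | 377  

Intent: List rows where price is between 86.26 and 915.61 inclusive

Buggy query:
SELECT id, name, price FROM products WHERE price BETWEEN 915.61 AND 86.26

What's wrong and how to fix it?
Bug: The bounds are reversed; BETWEEN a AND b requires a <= b to match anything

Fix: Write BETWEEN 86.26 AND 915.61

Corrected query:
SELECT id, name, price FROM products WHERE price BETWEEN 86.26 AND 915.61

Result:
id | name    | price 
---+---------+-------
4  | Desk    | 758.34
5  | Monitor | 433.71
6  | Shelf   | 835.18
7  | Router  | 275.27
8  | Chair   | 501.83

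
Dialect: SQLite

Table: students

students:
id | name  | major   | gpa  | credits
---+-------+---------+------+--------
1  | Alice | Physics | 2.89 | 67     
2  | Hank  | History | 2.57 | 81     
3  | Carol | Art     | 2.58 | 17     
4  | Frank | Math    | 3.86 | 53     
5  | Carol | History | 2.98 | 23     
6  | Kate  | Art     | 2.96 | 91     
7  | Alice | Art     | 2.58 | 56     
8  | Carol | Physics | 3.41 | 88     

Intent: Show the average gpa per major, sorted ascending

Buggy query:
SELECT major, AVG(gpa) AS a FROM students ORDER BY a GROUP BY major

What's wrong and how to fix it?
Bug: GROUP BY must precede ORDER BY

Fix: Reorder: SELECT … FROM … GROUP BY … ORDER BY …

Corrected query:
SELECT major, AVG(gpa) AS a FROM students GROUP BY major ORDER BY a

Result:
major   | a       
--------+---------
Art     | 2.706667
History | 2.775   
Physics | 3.15    
Math    | 3.86    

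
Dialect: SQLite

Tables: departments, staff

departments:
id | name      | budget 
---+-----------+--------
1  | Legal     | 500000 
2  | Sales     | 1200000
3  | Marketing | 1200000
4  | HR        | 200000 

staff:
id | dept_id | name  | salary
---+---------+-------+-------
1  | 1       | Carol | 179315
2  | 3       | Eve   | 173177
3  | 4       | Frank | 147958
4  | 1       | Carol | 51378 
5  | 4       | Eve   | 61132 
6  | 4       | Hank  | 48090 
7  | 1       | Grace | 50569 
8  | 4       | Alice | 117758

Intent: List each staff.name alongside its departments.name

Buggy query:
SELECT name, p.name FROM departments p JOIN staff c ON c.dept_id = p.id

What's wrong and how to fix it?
Bug: 'name' exists in both joined tables, so the database can't tell which one is meant

Fix: Prefix ambiguous columns with the table alias

Corrected query:
SELECT c.name, p.name FROM departments p JOIN staff c ON c.dept_id = p.id

Result:
name  | name     
------+----------
Carol | Legal    
Eve   | Marketing
Frank | HR       
Carol | Legal    
Eve   | HR       
Hank  | HR       
Grace | Legal    
Alice | HR       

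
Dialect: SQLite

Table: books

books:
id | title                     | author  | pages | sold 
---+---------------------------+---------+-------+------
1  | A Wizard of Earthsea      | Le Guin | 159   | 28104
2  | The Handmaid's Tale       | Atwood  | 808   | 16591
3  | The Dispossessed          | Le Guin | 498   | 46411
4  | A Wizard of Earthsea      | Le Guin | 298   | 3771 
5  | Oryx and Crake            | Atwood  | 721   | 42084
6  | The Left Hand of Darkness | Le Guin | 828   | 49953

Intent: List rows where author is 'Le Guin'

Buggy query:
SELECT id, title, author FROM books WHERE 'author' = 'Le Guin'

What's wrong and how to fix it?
Bug: 'author' in single quotes is a string literal, not the column; the comparison is literal-vs-literal and never true

Fix: Remove the quotes around the column name (or use double quotes for an identifier)

Corrected query:
SELECT id, title, author FROM books WHERE author = 'Le Guin'

Result:
id | title                     | author 
---+---------------------------+--------
1  | A Wizard of Earthsea      | Le Guin
3  | The Dispossessed          | Le Guin
4  | A Wizard of Earthsea      | Le Guin
6  | The Left Hand of Darkness | Le Guin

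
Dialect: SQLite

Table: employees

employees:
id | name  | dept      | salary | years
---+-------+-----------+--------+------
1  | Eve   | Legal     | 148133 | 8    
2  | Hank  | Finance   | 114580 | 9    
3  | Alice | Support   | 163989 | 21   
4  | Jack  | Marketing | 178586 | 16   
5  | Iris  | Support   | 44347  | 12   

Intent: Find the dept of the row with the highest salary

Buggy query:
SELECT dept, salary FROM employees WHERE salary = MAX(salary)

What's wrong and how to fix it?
Bug: MAX(salary) is an aggregate and cannot be used directly in WHERE

Fix: Use a subquery: WHERE salary = (SELECT MAX(salary) FROM employees)

Corrected query:
SELECT dept, salary FROM employees WHERE salary = (SELECT MAX(salary) FROM employees)

Result:
dept      | salary
----------+-------
Marketing | 178586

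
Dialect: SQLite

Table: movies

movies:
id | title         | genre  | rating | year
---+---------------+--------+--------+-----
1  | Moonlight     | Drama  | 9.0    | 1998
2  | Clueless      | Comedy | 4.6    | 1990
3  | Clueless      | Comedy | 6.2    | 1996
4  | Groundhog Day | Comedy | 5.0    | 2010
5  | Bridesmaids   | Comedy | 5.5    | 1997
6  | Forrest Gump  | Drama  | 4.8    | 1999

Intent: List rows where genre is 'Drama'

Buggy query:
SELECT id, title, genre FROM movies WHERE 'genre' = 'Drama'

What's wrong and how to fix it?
Bug: Single quotes denote string literals in SQL; the column name is being compared as a constant string

Fix: Reference the column as genre without single quotes

Corrected query:
SELECT id, title, genre FROM movies WHERE genre = 'Drama'

Result:
id | title        | genre
---+--------------+------
1  | Moonlight    | Drama
6  | Forrest Gump | Drama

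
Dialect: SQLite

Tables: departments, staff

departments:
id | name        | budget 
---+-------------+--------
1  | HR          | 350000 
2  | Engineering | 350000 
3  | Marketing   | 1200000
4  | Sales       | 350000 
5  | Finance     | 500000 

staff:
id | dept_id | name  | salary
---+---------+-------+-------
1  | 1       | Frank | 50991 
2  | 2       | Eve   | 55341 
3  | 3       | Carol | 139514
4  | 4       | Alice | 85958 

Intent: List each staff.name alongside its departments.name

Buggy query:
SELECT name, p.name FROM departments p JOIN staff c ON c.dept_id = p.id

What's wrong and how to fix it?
Bug: 'name' exists in both joined tables, so the database can't tell which one is meant

Fix: Qualify the column with its table alias (c.name)

Corrected query:
SELECT c.name, p.name FROM departments p JOIN staff c ON c.dept_id = p.id

Result:
name  | name       
------+------------
Frank | HR         
Eve   | Engineering
Carol | Marketing  
Alice | Sales      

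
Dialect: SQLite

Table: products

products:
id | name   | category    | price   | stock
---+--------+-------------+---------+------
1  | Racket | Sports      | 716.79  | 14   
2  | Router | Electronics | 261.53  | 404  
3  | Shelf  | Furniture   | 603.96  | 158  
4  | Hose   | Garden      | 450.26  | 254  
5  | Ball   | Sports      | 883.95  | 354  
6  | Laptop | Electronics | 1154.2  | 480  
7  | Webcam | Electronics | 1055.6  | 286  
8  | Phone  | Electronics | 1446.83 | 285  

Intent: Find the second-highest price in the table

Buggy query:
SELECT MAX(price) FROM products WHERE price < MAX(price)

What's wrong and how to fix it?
Bug: MAX(price) on the right of the comparison is an aggregate-in-WHERE error

Fix: Put the inner MAX in a scalar subquery

Corrected query:
SELECT MAX(price) FROM products WHERE price < (SELECT MAX(price) FROM products)

Result:
MAX(price)
----------
1154.2    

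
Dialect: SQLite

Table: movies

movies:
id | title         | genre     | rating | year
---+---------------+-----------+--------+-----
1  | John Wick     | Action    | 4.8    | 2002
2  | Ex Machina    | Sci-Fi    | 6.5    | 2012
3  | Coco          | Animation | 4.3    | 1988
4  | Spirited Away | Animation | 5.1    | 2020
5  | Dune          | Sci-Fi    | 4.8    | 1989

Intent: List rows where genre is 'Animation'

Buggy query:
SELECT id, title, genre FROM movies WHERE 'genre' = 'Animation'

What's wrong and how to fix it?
Bug: Single quotes denote string literals in SQL; the column name is being compared as a constant string

Fix: Reference the column as genre without single quotes

Corrected query:
SELECT id, title, genre FROM movies WHERE genre = 'Animation'

Result:
id | title         | genre    
---+---------------+----------
3  | Coco          | Animation
4  | Spirited Away | Animation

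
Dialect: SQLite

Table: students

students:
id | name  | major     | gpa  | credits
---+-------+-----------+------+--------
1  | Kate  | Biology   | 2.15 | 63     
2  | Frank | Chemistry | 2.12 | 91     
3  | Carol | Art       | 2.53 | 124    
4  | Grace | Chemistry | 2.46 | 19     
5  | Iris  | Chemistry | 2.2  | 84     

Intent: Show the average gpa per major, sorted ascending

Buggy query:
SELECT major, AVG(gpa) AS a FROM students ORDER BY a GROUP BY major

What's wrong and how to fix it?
Bug: ORDER BY appears before GROUP BY; SQL clause order requires GROUP BY first

Fix: Reorder: SELECT … FROM … GROUP BY … ORDER BY …

Corrected query:
SELECT major, AVG(gpa) AS a FROM students GROUP BY major ORDER BY a

Result:
major     | a   
----------+-----
Biology   | 2.15
Chemistry | 2.26
Art       | 2.53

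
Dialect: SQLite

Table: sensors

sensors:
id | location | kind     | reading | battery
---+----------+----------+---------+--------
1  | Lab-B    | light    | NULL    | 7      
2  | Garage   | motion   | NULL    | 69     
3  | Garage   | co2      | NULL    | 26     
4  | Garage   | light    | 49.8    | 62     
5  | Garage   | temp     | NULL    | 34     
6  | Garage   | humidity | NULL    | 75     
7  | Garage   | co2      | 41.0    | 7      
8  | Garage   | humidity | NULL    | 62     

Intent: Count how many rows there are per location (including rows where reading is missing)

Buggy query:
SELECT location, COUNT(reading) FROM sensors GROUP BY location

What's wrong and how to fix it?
Bug: COUNT(column) counts non-NULL values only; rows with NULL reading aren't counted

Fix: Use COUNT(*) to count all rows regardless of NULL

Corrected query:
SELECT location, COUNT(*) FROM sensors GROUP BY location

Result:
location | COUNT(*)
---------+---------
Garage   | 7       
Lab-B    | 1       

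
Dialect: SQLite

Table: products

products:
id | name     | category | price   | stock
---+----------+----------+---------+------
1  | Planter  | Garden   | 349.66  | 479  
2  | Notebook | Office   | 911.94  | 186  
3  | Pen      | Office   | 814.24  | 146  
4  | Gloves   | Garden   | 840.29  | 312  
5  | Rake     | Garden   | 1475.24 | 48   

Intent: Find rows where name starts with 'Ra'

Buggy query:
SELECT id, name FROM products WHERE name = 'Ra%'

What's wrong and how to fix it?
Bug: Wildcards only work with LIKE; '=' treats '%' as a literal character

Fix: Use LIKE for wildcard pattern matching

Corrected query:
SELECT id, name FROM products WHERE name LIKE 'Ra%'

Result:
id | name
---+-----
5  | Rake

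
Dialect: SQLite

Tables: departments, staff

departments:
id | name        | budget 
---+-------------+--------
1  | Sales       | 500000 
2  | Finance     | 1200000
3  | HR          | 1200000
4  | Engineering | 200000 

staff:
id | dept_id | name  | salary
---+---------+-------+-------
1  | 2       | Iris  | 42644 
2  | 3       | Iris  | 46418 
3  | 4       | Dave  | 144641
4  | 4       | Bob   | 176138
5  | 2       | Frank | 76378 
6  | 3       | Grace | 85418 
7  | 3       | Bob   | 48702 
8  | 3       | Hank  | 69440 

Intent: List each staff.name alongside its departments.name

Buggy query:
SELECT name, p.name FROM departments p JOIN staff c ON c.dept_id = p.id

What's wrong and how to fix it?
Bug: Both tables have a 'name' column; the unqualified reference is ambiguous

Fix: Qualify the column with its table alias (c.name)

Corrected query:
SELECT c.name, p.name FROM departments p JOIN staff c ON c.dept_id = p.id

Result:
name  | name       
------+------------
Iris  | Finance    
Iris  | HR         
Dave  | Engineering
Bob   | Engineering
Frank | Finance    
Grace | HR         
Bob   | HR         
Hank  | HR         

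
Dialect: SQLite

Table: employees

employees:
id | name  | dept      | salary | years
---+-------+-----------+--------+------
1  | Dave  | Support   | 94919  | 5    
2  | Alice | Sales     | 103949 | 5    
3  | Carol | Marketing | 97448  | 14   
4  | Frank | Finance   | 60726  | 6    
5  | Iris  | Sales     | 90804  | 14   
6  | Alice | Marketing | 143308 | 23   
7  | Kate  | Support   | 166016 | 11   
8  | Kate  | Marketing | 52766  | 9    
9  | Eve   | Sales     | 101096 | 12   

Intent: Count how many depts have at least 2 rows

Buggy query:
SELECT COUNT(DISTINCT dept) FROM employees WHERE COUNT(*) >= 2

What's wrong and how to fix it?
Bug: WHERE filters individual rows, not groups, so a group-level COUNT is invalid there

Fix: Group first with HAVING COUNT(*) >= 2, then COUNT the resulting groups

Corrected query:
SELECT COUNT(*) FROM (SELECT dept FROM employees GROUP BY dept HAVING COUNT(*) >= 2)

Result:
COUNT(*)
--------
3       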